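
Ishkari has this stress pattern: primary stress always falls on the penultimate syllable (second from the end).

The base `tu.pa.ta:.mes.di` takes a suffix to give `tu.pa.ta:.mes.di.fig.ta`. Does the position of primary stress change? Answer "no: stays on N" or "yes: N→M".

Base `tu.pa.ta:.mes.di` (5 syllables):
  The word has 5 syllables; the penultimate syllable (second from the end) is syllable 4 (mes).
  → primary stress on syllable 4.
Suffixed `tu.pa.ta:.mes.di.fig.ta` (7 syllables):
  The word has 7 syllables; the penultimate syllable (second from the end) is syllable 6 (fig).
  → primary stress on syllable 6.

yes: 4→6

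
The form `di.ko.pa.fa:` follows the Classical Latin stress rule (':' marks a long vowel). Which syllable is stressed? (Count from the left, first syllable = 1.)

Classical Latin: stress the penult if heavy (long vowel or closed), else the antepenult.
Weights: 2 ko L, 3 pa L, 4 fa: H.
The penult (syllable 3, pa) is light, so stress falls on the antepenult (syllable 2, ko).
Stress on syllable 2: di.ˈko.pa.fa:.

2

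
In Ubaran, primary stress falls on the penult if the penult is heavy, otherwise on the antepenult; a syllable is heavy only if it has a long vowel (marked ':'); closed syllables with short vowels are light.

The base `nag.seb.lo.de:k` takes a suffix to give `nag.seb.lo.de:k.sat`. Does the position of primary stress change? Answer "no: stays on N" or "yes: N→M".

Base `nag.seb.lo.de:k` (4 syllables):
  Weights: 2 seb L, 3 lo L, 4 de:k H.
  The penult (syllable 3, lo) is light, so stress falls on the antepenult (syllable 2, seb).
  → primary stress on syllable 2.
Suffixed `nag.seb.lo.de:k.sat` (5 syllables):
  Weights: 3 lo L, 4 de:k H, 5 sat L.
  The penult (syllable 4, de:k) is heavy, so it takes stress.
  → primary stress on syllable 4.

yes: 2→4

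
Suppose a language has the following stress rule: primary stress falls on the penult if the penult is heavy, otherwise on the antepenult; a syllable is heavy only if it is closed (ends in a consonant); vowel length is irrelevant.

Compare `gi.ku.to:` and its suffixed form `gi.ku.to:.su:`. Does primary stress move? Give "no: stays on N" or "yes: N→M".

yes: 1→2

Base `gi.ku.to:` (3 syllables):
  Weights: 1 gi L, 2 ku L, 3 to: L.
  The penult (syllable 2, ku) is light, so stress falls on the antepenult (syllable 1, gi).
  → primary stress on syllable 1.
Suffixed `gi.ku.to:.su:` (4 syllables):
  Weights: 2 ku L, 3 to: L, 4 su: L.
  The penult (syllable 3, to:) is light, so stress falls on the antepenult (syllable 2, ku).
  → primary stress on syllable 2.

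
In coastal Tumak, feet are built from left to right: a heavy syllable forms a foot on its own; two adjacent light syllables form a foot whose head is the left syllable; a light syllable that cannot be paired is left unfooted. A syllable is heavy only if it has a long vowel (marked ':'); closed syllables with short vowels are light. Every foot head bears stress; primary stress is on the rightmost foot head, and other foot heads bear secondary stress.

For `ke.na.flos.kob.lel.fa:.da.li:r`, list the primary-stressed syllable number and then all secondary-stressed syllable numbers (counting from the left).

Weights: 1 ke L, 2 na L, 3 flos L, 4 kob L, 5 lel L, 6 fa: H, 7 da L, 8 li:r H.
Parse left to right (heavy = foot alone; LL = one foot; stranded L unfooted): (ˈke.na) (ˈflos.kob) lel (ˈfa:) da (ˈli:r).
Foot heads: 1, 3, 6, 8.
Primary stress on the rightmost head = syllable 8.
Secondary stress on 1, 3, 6: ˌke.na.ˌflos.kob.lel.ˌfa:.da.ˈli:r.

primary 8, secondary 1, 3, 6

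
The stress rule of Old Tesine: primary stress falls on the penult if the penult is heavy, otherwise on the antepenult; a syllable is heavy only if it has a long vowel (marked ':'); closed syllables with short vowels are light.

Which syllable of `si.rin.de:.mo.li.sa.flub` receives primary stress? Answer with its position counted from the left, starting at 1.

Weights: 5 li L, 6 sa L, 7 flub L.
The penult (syllable 6, sa) is light, so stress falls on the antepenult (syllable 5, li).
Primary stress: syllable 5 → si.rin.de:.mo.ˈli.sa.flub.

5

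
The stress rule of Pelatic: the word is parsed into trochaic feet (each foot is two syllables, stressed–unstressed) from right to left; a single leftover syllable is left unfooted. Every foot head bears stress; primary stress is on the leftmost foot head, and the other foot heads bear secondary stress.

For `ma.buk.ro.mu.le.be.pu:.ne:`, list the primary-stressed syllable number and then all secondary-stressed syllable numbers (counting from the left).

Parse right to left into trochaic (ˈσσ) feet: (ˈma.buk) (ˈro.mu) (ˈle.be) (ˈpu:.ne:).
Foot heads (stressed positions): 1, 3, 5, 7.
End Rule Leftmost: primary stress on the leftmost head = syllable 1.
Secondary stress on 3, 5, 7: ˈma.buk.ˌro.mu.ˌle.be.ˌpu:.ne:.

primary 1, secondary 3, 5, 7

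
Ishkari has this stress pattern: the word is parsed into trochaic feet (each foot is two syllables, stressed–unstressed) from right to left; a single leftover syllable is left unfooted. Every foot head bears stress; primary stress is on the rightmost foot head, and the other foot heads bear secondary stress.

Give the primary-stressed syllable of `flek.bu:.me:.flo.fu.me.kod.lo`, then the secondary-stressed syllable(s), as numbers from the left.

primary 7, secondary 1, 3, 5

Parse right to left into trochaic (ˈσσ) feet: (ˈflek.bu:) (ˈme:.flo) (ˈfu.me) (ˈkod.lo).
Foot heads (stressed positions): 1, 3, 5, 7.
End Rule Rightmost: primary stress on the rightmost head = syllable 7.
Secondary stress on 1, 3, 5: ˌflek.bu:.ˌme:.flo.ˌfu.me.ˈkod.lo.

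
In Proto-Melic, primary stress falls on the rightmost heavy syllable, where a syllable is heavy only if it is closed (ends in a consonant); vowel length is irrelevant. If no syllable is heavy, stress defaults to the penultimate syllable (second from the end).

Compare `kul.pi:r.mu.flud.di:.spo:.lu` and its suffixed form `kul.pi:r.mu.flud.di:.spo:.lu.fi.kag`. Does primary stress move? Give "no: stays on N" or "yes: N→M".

yes: 4→9

Base `kul.pi:r.mu.flud.di:.spo:.lu` (7 syllables):
  Weights: 1 kul H, 2 pi:r H, 3 mu L, 4 flud H, 5 di: L, 6 spo: L, 7 lu L.
  Heavy syllables in the domain: 1, 2, 4. The rightmost is syllable 4 (flud).
  → primary stress on syllable 4.
Suffixed `kul.pi:r.mu.flud.di:.spo:.lu.fi.kag` (9 syllables):
  Weights: 1 kul H, 2 pi:r H, 3 mu L, 4 flud H, 5 di: L, 6 spo: L, 7 lu L, 8 fi L, 9 kag H.
  Heavy syllables in the domain: 1, 2, 4, 9. The rightmost is syllable 9 (kag).
  → primary stress on syllable 9.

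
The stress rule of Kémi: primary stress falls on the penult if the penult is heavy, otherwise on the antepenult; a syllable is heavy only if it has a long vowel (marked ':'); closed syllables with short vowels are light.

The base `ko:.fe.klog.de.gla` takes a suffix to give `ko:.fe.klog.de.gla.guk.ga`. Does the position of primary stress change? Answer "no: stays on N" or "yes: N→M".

yes: 3→5

Base `ko:.fe.klog.de.gla` (5 syllables):
  Weights: 3 klog L, 4 de L, 5 gla L.
  The penult (syllable 4, de) is light, so stress falls on the antepenult (syllable 3, klog).
  → primary stress on syllable 3.
Suffixed `ko:.fe.klog.de.gla.guk.ga` (7 syllables):
  Weights: 5 gla L, 6 guk L, 7 ga L.
  The penult (syllable 6, guk) is light, so stress falls on the antepenult (syllable 5, gla).
  → primary stress on syllable 5.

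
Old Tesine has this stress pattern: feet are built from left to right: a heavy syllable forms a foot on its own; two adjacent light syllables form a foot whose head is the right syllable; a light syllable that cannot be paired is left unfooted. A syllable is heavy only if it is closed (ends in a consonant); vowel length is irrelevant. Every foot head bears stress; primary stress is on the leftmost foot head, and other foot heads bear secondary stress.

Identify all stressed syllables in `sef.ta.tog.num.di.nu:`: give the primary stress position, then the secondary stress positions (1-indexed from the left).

primary 1, secondary 3, 4, 6

Weights: 1 sef H, 2 ta L, 3 tog H, 4 num H, 5 di L, 6 nu: L.
Parse left to right (heavy = foot alone; LL = one foot; stranded L unfooted): (ˈsef) ta (ˈtog) (ˈnum) (di.ˈnu:).
Foot heads: 1, 3, 4, 6.
Primary stress on the leftmost head = syllable 1.
Secondary stress on 3, 4, 6: ˈsef.ta.ˌtog.ˌnum.di.ˌnu:.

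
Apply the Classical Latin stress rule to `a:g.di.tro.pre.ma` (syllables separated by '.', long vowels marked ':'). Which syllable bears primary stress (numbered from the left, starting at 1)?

Classical Latin: stress the penult if heavy (long vowel or closed), else the antepenult.
Weights: 3 tro L, 4 pre L, 5 ma L.
The penult (syllable 4, pre) is light, so stress falls on the antepenult (syllable 3, tro).
Stress on syllable 3: a:g.di.ˈtro.pre.ma.

3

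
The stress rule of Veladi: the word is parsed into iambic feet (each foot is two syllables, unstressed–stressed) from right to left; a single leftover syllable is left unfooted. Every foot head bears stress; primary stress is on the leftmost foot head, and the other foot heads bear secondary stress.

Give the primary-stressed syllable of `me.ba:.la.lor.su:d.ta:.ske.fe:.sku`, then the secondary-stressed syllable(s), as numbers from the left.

primary 3, secondary 5, 7, 9

Parse right to left into iambic (σˈσ) feet: me (ba:.ˈla) (lor.ˈsu:d) (ta:.ˈske) (fe:.ˈsku). Syllable 1 is left unfooted.
Foot heads (stressed positions): 3, 5, 7, 9.
End Rule Leftmost: primary stress on the leftmost head = syllable 3.
Secondary stress on 5, 7, 9: me.ba:.ˈla.lor.ˌsu:d.ta:.ˌske.fe:.ˌsku.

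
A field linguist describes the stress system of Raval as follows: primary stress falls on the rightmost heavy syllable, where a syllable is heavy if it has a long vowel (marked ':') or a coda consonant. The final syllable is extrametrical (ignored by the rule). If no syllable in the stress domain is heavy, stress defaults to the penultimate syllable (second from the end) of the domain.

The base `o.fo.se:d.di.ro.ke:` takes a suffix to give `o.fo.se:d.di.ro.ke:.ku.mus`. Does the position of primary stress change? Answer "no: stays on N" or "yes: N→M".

yes: 3→6

Base `o.fo.se:d.di.ro.ke:` (6 syllables):
  The final syllable (6, ke:) is extrametrical; the stress domain is syllables 1–5.
  Weights: 1 o L, 2 fo L, 3 se:d H, 4 di L, 5 ro L.
  Heavy syllables in the domain: 3. The rightmost is syllable 3 (se:d).
  → primary stress on syllable 3.
Suffixed `o.fo.se:d.di.ro.ke:.ku.mus` (8 syllables):
  The final syllable (8, mus) is extrametrical; the stress domain is syllables 1–7.
  Weights: 1 o L, 2 fo L, 3 se:d H, 4 di L, 5 ro L, 6 ke: H, 7 ku L.
  Heavy syllables in the domain: 3, 6. The rightmost is syllable 6 (ke:).
  → primary stress on syllable 6.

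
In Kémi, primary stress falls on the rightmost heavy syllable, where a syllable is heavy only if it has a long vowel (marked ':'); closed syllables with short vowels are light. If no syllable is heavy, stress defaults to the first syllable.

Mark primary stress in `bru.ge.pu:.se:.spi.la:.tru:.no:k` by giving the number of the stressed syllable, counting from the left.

8

Weights: 1 bru L, 2 ge L, 3 pu: H, 4 se: H, 5 spi L, 6 la: H, 7 tru: H, 8 no:k H.
Heavy syllables in the domain: 3, 4, 6, 7, 8. The rightmost is syllable 8 (no:k).
Primary stress: syllable 8 → bru.ge.pu:.se:.spi.la:.tru:.ˈno:k.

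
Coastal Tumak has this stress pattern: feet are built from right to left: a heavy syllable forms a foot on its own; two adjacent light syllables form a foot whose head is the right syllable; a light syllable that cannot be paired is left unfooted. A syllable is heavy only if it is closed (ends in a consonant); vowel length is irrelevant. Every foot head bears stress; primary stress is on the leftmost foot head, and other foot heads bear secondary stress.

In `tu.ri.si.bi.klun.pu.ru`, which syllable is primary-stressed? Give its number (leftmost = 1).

Weights: 1 tu L, 2 ri L, 3 si L, 4 bi L, 5 klun H, 6 pu L, 7 ru L.
Parse right to left (heavy = foot alone; LL = one foot; stranded L unfooted): (tu.ˈri) (si.ˈbi) (ˈklun) (pu.ˈru).
Foot heads: 2, 4, 5, 7.
Primary stress on the leftmost head = syllable 2.
Primary stress: syllable 2 → tu.ˈri.si.bi.klun.pu.ru.

2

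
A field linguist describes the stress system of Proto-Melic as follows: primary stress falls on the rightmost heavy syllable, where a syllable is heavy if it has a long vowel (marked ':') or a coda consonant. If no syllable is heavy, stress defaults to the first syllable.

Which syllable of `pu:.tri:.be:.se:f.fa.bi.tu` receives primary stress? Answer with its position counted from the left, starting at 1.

Weights: 1 pu: H, 2 tri: H, 3 be: H, 4 se:f H, 5 fa L, 6 bi L, 7 tu L.
Heavy syllables in the domain: 1, 2, 3, 4. The rightmost is syllable 4 (se:f).
Primary stress: syllable 4 → pu:.tri:.be:.ˈse:f.fa.bi.tu.

4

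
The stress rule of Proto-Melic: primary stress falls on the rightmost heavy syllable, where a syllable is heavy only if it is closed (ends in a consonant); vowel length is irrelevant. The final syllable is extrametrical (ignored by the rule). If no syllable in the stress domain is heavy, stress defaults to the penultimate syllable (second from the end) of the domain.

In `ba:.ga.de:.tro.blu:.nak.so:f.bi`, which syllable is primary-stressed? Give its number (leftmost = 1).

The final syllable (8, bi) is extrametrical; the stress domain is syllables 1–7.
Weights: 1 ba: L, 2 ga L, 3 de: L, 4 tro L, 5 blu: L, 6 nak H, 7 so:f H.
Heavy syllables in the domain: 6, 7. The rightmost is syllable 7 (so:f).
Primary stress: syllable 7 → ba:.ga.de:.tro.blu:.nak.ˈso:f.bi.

7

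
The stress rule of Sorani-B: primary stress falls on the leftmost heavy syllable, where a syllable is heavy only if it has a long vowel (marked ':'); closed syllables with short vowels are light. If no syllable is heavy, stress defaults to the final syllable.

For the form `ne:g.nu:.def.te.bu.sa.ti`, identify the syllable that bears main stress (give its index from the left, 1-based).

1

Weights: 1 ne:g H, 2 nu: H, 3 def L, 4 te L, 5 bu L, 6 sa L, 7 ti L.
Heavy syllables in the domain: 1, 2. The leftmost is syllable 1 (ne:g).
Primary stress: syllable 1 → ˈne:g.nu:.def.te.bu.sa.ti.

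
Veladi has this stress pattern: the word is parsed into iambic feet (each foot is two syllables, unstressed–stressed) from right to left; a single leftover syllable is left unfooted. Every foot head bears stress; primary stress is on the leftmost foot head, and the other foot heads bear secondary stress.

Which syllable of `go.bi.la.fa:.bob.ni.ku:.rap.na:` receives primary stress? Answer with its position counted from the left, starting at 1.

Parse right to left into iambic (σˈσ) feet: go (bi.ˈla) (fa:.ˈbob) (ni.ˈku:) (rap.ˈna:). Syllable 1 is left unfooted.
Foot heads (stressed positions): 3, 5, 7, 9.
End Rule Leftmost: primary stress on the leftmost head = syllable 3.
Primary stress: syllable 3 → go.bi.ˈla.fa:.bob.ni.ku:.rap.na:.

3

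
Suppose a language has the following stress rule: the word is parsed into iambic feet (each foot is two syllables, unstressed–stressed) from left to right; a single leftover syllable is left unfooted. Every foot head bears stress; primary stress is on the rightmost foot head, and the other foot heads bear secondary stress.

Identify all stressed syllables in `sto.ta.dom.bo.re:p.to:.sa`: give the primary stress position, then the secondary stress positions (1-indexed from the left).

primary 6, secondary 2, 4

Parse left to right into iambic (σˈσ) feet: (sto.ˈta) (dom.ˈbo) (re:p.ˈto:) sa. Syllable 7 is left unfooted.
Foot heads (stressed positions): 2, 4, 6.
End Rule Rightmost: primary stress on the rightmost head = syllable 6.
Secondary stress on 2, 4: sto.ˌta.dom.ˌbo.re:p.ˈto:.sa.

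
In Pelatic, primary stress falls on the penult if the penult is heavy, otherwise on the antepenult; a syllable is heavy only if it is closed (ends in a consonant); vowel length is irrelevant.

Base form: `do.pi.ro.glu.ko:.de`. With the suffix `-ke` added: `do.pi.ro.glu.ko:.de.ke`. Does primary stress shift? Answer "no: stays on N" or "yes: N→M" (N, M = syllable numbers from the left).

Base `do.pi.ro.glu.ko:.de` (6 syllables):
  Weights: 4 glu L, 5 ko: L, 6 de L.
  The penult (syllable 5, ko:) is light, so stress falls on the antepenult (syllable 4, glu).
  → primary stress on syllable 4.
Suffixed `do.pi.ro.glu.ko:.de.ke` (7 syllables):
  Weights: 5 ko: L, 6 de L, 7 ke L.
  The penult (syllable 6, de) is light, so stress falls on the antepenult (syllable 5, ko:).
  → primary stress on syllable 5.

yes: 4→5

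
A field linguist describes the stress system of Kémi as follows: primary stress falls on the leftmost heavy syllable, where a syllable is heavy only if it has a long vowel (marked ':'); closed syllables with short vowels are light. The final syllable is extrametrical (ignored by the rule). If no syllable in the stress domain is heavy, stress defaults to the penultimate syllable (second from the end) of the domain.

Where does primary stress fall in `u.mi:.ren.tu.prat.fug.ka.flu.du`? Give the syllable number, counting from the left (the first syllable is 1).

The final syllable (9, du) is extrametrical; the stress domain is syllables 1–8.
Weights: 1 u L, 2 mi: H, 3 ren L, 4 tu L, 5 prat L, 6 fug L, 7 ka L, 8 flu L.
Heavy syllables in the domain: 2. The leftmost is syllable 2 (mi:).
Primary stress: syllable 2 → u.ˈmi:.ren.tu.prat.fug.ka.flu.du.

2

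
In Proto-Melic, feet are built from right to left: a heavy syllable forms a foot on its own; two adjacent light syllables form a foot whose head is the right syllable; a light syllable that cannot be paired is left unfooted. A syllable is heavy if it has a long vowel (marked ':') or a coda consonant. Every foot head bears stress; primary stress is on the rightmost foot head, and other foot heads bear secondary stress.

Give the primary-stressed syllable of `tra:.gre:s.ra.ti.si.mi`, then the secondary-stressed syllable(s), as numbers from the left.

primary 6, secondary 1, 2, 4

Weights: 1 tra: H, 2 gre:s H, 3 ra L, 4 ti L, 5 si L, 6 mi L.
Parse right to left (heavy = foot alone; LL = one foot; stranded L unfooted): (ˈtra:) (ˈgre:s) (ra.ˈti) (si.ˈmi).
Foot heads: 1, 2, 4, 6.
Primary stress on the rightmost head = syllable 6.
Secondary stress on 1, 2, 4: ˌtra:.ˌgre:s.ra.ˌti.si.ˈmi.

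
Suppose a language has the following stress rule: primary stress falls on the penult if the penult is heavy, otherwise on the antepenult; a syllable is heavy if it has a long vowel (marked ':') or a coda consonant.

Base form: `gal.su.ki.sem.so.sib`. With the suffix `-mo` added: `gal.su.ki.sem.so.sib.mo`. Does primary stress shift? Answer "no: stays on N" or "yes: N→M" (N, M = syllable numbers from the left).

yes: 4→6

Base `gal.su.ki.sem.so.sib` (6 syllables):
  Weights: 4 sem H, 5 so L, 6 sib H.
  The penult (syllable 5, so) is light, so stress falls on the antepenult (syllable 4, sem).
  → primary stress on syllable 4.
Suffixed `gal.su.ki.sem.so.sib.mo` (7 syllables):
  Weights: 5 so L, 6 sib H, 7 mo L.
  The penult (syllable 6, sib) is heavy, so it takes stress.
  → primary stress on syllable 6.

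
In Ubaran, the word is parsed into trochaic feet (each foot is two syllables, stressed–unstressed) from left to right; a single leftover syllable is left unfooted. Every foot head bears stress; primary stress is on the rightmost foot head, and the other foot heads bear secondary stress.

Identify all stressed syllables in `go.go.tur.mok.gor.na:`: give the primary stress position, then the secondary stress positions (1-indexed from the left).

primary 5, secondary 1, 3

Parse left to right into trochaic (ˈσσ) feet: (ˈgo.go) (ˈtur.mok) (ˈgor.na:).
Foot heads (stressed positions): 1, 3, 5.
End Rule Rightmost: primary stress on the rightmost head = syllable 5.
Secondary stress on 1, 3: ˌgo.go.ˌtur.mok.ˈgor.na:.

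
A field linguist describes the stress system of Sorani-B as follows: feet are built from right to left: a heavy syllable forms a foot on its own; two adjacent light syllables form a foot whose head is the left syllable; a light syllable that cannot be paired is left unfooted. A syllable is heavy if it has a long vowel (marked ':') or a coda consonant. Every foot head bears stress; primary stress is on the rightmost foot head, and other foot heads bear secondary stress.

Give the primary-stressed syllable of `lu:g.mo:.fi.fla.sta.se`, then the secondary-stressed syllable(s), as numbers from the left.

Weights: 1 lu:g H, 2 mo: H, 3 fi L, 4 fla L, 5 sta L, 6 se L.
Parse right to left (heavy = foot alone; LL = one foot; stranded L unfooted): (ˈlu:g) (ˈmo:) (ˈfi.fla) (ˈsta.se).
Foot heads: 1, 2, 3, 5.
Primary stress on the rightmost head = syllable 5.
Secondary stress on 1, 2, 3: ˌlu:g.ˌmo:.ˌfi.fla.ˈsta.se.

primary 5, secondary 1, 2, 3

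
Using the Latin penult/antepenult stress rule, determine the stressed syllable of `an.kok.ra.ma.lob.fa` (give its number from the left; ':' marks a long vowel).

5

Classical Latin: stress the penult if heavy (long vowel or closed), else the antepenult.
Weights: 4 ma L, 5 lob H, 6 fa L.
The penult (syllable 5, lob) is heavy, so it takes stress.
Stress on syllable 5: an.kok.ra.ma.ˈlob.fa.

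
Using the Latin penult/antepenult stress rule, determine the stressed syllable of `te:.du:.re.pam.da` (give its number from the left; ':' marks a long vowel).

4

Classical Latin: stress the penult if heavy (long vowel or closed), else the antepenult.
Weights: 3 re L, 4 pam H, 5 da L.
The penult (syllable 4, pam) is heavy, so it takes stress.
Stress on syllable 4: te:.du:.re.ˈpam.da.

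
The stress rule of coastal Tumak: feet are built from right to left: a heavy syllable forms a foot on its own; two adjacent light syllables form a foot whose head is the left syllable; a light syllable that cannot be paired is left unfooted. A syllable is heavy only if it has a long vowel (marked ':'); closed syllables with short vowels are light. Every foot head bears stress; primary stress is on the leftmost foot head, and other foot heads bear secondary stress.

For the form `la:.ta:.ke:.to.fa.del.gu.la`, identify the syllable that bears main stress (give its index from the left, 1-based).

1

Weights: 1 la: H, 2 ta: H, 3 ke: H, 4 to L, 5 fa L, 6 del L, 7 gu L, 8 la L.
Parse right to left (heavy = foot alone; LL = one foot; stranded L unfooted): (ˈla:) (ˈta:) (ˈke:) to (ˈfa.del) (ˈgu.la).
Foot heads: 1, 2, 3, 5, 7.
Primary stress on the leftmost head = syllable 1.
Primary stress: syllable 1 → ˈla:.ta:.ke:.to.fa.del.gu.la.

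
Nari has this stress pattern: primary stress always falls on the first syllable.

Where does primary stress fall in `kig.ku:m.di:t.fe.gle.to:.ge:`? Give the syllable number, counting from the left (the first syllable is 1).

The word has 7 syllables; the first syllable is syllable 1 (kig).
Primary stress: syllable 1 → ˈkig.ku:m.di:t.fe.gle.to:.ge:.

1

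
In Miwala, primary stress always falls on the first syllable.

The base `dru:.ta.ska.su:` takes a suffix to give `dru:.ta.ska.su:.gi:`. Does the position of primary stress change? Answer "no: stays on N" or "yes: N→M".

no: stays on 1

Base `dru:.ta.ska.su:` (4 syllables):
  The word has 4 syllables; the first syllable is syllable 1 (dru:).
  → primary stress on syllable 1.
Suffixed `dru:.ta.ska.su:.gi:` (5 syllables):
  The word has 5 syllables; the first syllable is syllable 1 (dru:).
  → primary stress on syllable 1.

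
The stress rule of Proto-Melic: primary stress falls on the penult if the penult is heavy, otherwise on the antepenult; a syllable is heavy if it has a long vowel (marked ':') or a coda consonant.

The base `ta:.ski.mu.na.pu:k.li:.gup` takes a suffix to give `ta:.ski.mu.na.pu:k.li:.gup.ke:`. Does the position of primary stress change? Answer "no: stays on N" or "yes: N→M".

yes: 6→7

Base `ta:.ski.mu.na.pu:k.li:.gup` (7 syllables):
  Weights: 5 pu:k H, 6 li: H, 7 gup H.
  The penult (syllable 6, li:) is heavy, so it takes stress.
  → primary stress on syllable 6.
Suffixed `ta:.ski.mu.na.pu:k.li:.gup.ke:` (8 syllables):
  Weights: 6 li: H, 7 gup H, 8 ke: H.
  The penult (syllable 7, gup) is heavy, so it takes stress.
  → primary stress on syllable 7.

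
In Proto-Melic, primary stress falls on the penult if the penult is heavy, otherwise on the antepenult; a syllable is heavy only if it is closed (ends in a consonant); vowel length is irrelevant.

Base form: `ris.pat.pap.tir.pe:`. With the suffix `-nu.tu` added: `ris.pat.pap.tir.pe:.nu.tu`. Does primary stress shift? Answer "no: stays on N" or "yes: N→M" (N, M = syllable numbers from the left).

yes: 4→5

Base `ris.pat.pap.tir.pe:` (5 syllables):
  Weights: 3 pap H, 4 tir H, 5 pe: L.
  The penult (syllable 4, tir) is heavy, so it takes stress.
  → primary stress on syllable 4.
Suffixed `ris.pat.pap.tir.pe:.nu.tu` (7 syllables):
  Weights: 5 pe: L, 6 nu L, 7 tu L.
  The penult (syllable 6, nu) is light, so stress falls on the antepenult (syllable 5, pe:).
  → primary stress on syllable 5.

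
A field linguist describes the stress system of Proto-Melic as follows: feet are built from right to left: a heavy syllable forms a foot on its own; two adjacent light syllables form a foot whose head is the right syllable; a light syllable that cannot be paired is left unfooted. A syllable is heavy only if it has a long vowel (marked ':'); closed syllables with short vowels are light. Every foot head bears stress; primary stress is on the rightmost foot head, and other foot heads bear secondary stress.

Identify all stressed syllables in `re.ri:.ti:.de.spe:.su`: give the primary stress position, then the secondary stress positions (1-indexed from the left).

Weights: 1 re L, 2 ri: H, 3 ti: H, 4 de L, 5 spe: H, 6 su L.
Parse right to left (heavy = foot alone; LL = one foot; stranded L unfooted): re (ˈri:) (ˈti:) de (ˈspe:) su.
Foot heads: 2, 3, 5.
Primary stress on the rightmost head = syllable 5.
Secondary stress on 2, 3: re.ˌri:.ˌti:.de.ˈspe:.su.

primary 5, secondary 2, 3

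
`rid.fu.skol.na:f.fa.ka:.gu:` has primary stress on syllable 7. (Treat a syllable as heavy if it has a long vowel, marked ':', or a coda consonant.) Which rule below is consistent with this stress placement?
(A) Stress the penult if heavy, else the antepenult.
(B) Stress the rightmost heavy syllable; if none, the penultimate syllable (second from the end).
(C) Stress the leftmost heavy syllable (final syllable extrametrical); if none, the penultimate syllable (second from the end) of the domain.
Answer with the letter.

B

Rule A → syllable 6 (observed: 7).
Rule B → syllable 7 ✓.
Rule C → syllable 1 (observed: 7).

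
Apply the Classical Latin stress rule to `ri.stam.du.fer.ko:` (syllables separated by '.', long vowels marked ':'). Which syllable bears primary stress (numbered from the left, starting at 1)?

4

Classical Latin: stress the penult if heavy (long vowel or closed), else the antepenult.
Weights: 3 du L, 4 fer H, 5 ko: H.
The penult (syllable 4, fer) is heavy, so it takes stress.
Stress on syllable 4: ri.stam.du.ˈfer.ko:.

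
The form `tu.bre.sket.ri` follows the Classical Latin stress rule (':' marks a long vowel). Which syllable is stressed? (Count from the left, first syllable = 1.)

3

Classical Latin: stress the penult if heavy (long vowel or closed), else the antepenult.
Weights: 2 bre L, 3 sket H, 4 ri L.
The penult (syllable 3, sket) is heavy, so it takes stress.
Stress on syllable 3: tu.bre.ˈsket.ri.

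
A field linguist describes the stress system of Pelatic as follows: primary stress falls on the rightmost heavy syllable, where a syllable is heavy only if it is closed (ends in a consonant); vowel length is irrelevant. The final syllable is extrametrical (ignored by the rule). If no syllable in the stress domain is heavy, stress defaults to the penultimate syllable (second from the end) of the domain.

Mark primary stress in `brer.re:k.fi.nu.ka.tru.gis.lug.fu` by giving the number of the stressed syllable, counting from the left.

The final syllable (9, fu) is extrametrical; the stress domain is syllables 1–8.
Weights: 1 brer H, 2 re:k H, 3 fi L, 4 nu L, 5 ka L, 6 tru L, 7 gis H, 8 lug H.
Heavy syllables in the domain: 1, 2, 7, 8. The rightmost is syllable 8 (lug).
Primary stress: syllable 8 → brer.re:k.fi.nu.ka.tru.gis.ˈlug.fu.

8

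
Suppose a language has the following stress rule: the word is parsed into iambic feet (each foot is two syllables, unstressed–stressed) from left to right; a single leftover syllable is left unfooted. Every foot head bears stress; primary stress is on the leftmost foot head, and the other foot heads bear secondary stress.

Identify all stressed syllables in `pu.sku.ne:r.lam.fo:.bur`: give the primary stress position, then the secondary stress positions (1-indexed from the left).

Parse left to right into iambic (σˈσ) feet: (pu.ˈsku) (ne:r.ˈlam) (fo:.ˈbur).
Foot heads (stressed positions): 2, 4, 6.
End Rule Leftmost: primary stress on the leftmost head = syllable 2.
Secondary stress on 4, 6: pu.ˈsku.ne:r.ˌlam.fo:.ˌbur.

primary 2, secondary 4, 6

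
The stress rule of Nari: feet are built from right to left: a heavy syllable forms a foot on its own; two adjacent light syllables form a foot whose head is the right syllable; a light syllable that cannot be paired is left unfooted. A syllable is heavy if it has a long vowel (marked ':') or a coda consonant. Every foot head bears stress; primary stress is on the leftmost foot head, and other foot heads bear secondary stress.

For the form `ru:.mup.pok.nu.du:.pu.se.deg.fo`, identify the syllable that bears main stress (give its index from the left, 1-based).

1

Weights: 1 ru: H, 2 mup H, 3 pok H, 4 nu L, 5 du: H, 6 pu L, 7 se L, 8 deg H, 9 fo L.
Parse right to left (heavy = foot alone; LL = one foot; stranded L unfooted): (ˈru:) (ˈmup) (ˈpok) nu (ˈdu:) (pu.ˈse) (ˈdeg) fo.
Foot heads: 1, 2, 3, 5, 7, 8.
Primary stress on the leftmost head = syllable 1.
Primary stress: syllable 1 → ˈru:.mup.pok.nu.du:.pu.se.deg.fo.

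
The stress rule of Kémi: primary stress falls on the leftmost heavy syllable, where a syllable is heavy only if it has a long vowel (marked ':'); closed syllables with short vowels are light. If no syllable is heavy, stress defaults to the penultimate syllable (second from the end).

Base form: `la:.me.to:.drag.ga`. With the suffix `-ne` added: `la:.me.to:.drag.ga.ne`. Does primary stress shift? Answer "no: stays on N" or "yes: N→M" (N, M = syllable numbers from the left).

Base `la:.me.to:.drag.ga` (5 syllables):
  Weights: 1 la: H, 2 me L, 3 to: H, 4 drag L, 5 ga L.
  Heavy syllables in the domain: 1, 3. The leftmost is syllable 1 (la:).
  → primary stress on syllable 1.
Suffixed `la:.me.to:.drag.ga.ne` (6 syllables):
  Weights: 1 la: H, 2 me L, 3 to: H, 4 drag L, 5 ga L, 6 ne L.
  Heavy syllables in the domain: 1, 3. The leftmost is syllable 1 (la:).
  → primary stress on syllable 1.

no: stays on 1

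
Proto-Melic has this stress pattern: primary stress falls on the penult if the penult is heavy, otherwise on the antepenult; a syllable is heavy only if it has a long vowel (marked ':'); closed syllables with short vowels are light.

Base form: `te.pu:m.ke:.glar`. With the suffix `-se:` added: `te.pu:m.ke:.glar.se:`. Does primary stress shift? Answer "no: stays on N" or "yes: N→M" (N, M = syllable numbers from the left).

Base `te.pu:m.ke:.glar` (4 syllables):
  Weights: 2 pu:m H, 3 ke: H, 4 glar L.
  The penult (syllable 3, ke:) is heavy, so it takes stress.
  → primary stress on syllable 3.
Suffixed `te.pu:m.ke:.glar.se:` (5 syllables):
  Weights: 3 ke: H, 4 glar L, 5 se: H.
  The penult (syllable 4, glar) is light, so stress falls on the antepenult (syllable 3, ke:).
  → primary stress on syllable 3.

no: stays on 3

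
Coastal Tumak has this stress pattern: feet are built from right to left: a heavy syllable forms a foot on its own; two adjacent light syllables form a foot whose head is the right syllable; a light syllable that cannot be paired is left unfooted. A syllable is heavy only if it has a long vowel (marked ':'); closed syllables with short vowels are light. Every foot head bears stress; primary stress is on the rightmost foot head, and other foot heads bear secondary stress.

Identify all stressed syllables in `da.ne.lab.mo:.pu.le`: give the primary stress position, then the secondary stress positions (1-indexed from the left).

Weights: 1 da L, 2 ne L, 3 lab L, 4 mo: H, 5 pu L, 6 le L.
Parse right to left (heavy = foot alone; LL = one foot; stranded L unfooted): da (ne.ˈlab) (ˈmo:) (pu.ˈle).
Foot heads: 3, 4, 6.
Primary stress on the rightmost head = syllable 6.
Secondary stress on 3, 4: da.ne.ˌlab.ˌmo:.pu.ˈle.

primary 6, secondary 3, 4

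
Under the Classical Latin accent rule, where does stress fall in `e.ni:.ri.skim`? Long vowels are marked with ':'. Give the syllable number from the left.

2

Classical Latin: stress the penult if heavy (long vowel or closed), else the antepenult.
Weights: 2 ni: H, 3 ri L, 4 skim H.
The penult (syllable 3, ri) is light, so stress falls on the antepenult (syllable 2, ni:).
Stress on syllable 2: e.ˈni:.ri.skim.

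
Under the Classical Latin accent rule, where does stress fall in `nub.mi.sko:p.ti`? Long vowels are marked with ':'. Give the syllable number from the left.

3

Classical Latin: stress the penult if heavy (long vowel or closed), else the antepenult.
Weights: 2 mi L, 3 sko:p H, 4 ti L.
The penult (syllable 3, sko:p) is heavy, so it takes stress.
Stress on syllable 3: nub.mi.ˈsko:p.ti.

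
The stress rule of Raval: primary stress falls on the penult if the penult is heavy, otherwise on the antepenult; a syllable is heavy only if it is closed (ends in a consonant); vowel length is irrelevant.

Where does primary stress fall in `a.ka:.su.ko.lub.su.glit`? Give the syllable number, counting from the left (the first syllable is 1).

Weights: 5 lub H, 6 su L, 7 glit H.
The penult (syllable 6, su) is light, so stress falls on the antepenult (syllable 5, lub).
Primary stress: syllable 5 → a.ka:.su.ko.ˈlub.su.glit.

5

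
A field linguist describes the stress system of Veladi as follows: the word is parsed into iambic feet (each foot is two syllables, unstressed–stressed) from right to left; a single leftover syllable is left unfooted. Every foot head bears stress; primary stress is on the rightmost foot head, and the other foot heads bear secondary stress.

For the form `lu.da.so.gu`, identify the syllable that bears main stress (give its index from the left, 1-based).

4

Parse right to left into iambic (σˈσ) feet: (lu.ˈda) (so.ˈgu).
Foot heads (stressed positions): 2, 4.
End Rule Rightmost: primary stress on the rightmost head = syllable 4.
Primary stress: syllable 4 → lu.da.so.ˈgu.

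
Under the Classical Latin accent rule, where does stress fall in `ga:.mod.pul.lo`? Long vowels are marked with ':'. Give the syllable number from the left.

3

Classical Latin: stress the penult if heavy (long vowel or closed), else the antepenult.
Weights: 2 mod H, 3 pul H, 4 lo L.
The penult (syllable 3, pul) is heavy, so it takes stress.
Stress on syllable 3: ga:.mod.ˈpul.lo.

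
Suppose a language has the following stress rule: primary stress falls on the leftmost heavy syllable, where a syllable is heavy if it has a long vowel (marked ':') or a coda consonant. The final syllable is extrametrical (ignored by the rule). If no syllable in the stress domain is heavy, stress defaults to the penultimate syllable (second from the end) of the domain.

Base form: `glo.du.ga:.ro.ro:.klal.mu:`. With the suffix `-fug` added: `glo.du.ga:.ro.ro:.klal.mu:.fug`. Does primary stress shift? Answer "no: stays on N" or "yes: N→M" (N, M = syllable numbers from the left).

Base `glo.du.ga:.ro.ro:.klal.mu:` (7 syllables):
  The final syllable (7, mu:) is extrametrical; the stress domain is syllables 1–6.
  Weights: 1 glo L, 2 du L, 3 ga: H, 4 ro L, 5 ro: H, 6 klal H.
  Heavy syllables in the domain: 3, 5, 6. The leftmost is syllable 3 (ga:).
  → primary stress on syllable 3.
Suffixed `glo.du.ga:.ro.ro:.klal.mu:.fug` (8 syllables):
  The final syllable (8, fug) is extrametrical; the stress domain is syllables 1–7.
  Weights: 1 glo L, 2 du L, 3 ga: H, 4 ro L, 5 ro: H, 6 klal H, 7 mu: H.
  Heavy syllables in the domain: 3, 5, 6, 7. The leftmost is syllable 3 (ga:).
  → primary stress on syllable 3.

no: stays on 3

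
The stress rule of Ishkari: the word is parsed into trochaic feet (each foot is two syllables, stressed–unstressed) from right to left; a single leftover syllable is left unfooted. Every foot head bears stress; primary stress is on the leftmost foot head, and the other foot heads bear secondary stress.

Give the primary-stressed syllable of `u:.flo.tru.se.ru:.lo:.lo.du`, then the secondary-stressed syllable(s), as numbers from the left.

Parse right to left into trochaic (ˈσσ) feet: (ˈu:.flo) (ˈtru.se) (ˈru:.lo:) (ˈlo.du).
Foot heads (stressed positions): 1, 3, 5, 7.
End Rule Leftmost: primary stress on the leftmost head = syllable 1.
Secondary stress on 3, 5, 7: ˈu:.flo.ˌtru.se.ˌru:.lo:.ˌlo.du.

primary 1, secondary 3, 5, 7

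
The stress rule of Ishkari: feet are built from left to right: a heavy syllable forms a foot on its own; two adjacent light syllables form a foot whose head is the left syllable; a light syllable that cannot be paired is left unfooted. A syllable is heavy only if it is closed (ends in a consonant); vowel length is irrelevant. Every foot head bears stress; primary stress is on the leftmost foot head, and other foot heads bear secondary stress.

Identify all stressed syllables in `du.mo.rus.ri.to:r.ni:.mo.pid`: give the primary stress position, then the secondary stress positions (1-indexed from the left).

Weights: 1 du L, 2 mo L, 3 rus H, 4 ri L, 5 to:r H, 6 ni: L, 7 mo L, 8 pid H.
Parse left to right (heavy = foot alone; LL = one foot; stranded L unfooted): (ˈdu.mo) (ˈrus) ri (ˈto:r) (ˈni:.mo) (ˈpid).
Foot heads: 1, 3, 5, 6, 8.
Primary stress on the leftmost head = syllable 1.
Secondary stress on 3, 5, 6, 8: ˈdu.mo.ˌrus.ri.ˌto:r.ˌni:.mo.ˌpid.

primary 1, secondary 3, 5, 6, 8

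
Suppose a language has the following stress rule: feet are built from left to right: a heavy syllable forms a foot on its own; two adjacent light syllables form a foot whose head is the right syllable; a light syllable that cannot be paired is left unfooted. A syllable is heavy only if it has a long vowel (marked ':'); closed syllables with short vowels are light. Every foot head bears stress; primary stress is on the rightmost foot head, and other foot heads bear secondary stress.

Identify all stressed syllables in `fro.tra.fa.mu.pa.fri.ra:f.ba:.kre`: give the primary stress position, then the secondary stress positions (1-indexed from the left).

Weights: 1 fro L, 2 tra L, 3 fa L, 4 mu L, 5 pa L, 6 fri L, 7 ra:f H, 8 ba: H, 9 kre L.
Parse left to right (heavy = foot alone; LL = one foot; stranded L unfooted): (fro.ˈtra) (fa.ˈmu) (pa.ˈfri) (ˈra:f) (ˈba:) kre.
Foot heads: 2, 4, 6, 7, 8.
Primary stress on the rightmost head = syllable 8.
Secondary stress on 2, 4, 6, 7: fro.ˌtra.fa.ˌmu.pa.ˌfri.ˌra:f.ˈba:.kre.

primary 8, secondary 2, 4, 6, 7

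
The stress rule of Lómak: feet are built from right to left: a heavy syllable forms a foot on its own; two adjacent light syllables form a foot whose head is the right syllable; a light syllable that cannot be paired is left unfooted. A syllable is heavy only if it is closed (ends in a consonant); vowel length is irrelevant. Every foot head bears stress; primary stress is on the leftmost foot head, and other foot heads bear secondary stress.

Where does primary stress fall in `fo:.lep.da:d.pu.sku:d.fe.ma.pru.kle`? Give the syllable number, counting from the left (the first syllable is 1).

Weights: 1 fo: L, 2 lep H, 3 da:d H, 4 pu L, 5 sku:d H, 6 fe L, 7 ma L, 8 pru L, 9 kle L.
Parse right to left (heavy = foot alone; LL = one foot; stranded L unfooted): fo: (ˈlep) (ˈda:d) pu (ˈsku:d) (fe.ˈma) (pru.ˈkle).
Foot heads: 2, 3, 5, 7, 9.
Primary stress on the leftmost head = syllable 2.
Primary stress: syllable 2 → fo:.ˈlep.da:d.pu.sku:d.fe.ma.pru.kle.

2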